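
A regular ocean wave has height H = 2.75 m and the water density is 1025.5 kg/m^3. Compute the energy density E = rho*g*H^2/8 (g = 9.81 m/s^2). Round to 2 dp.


E = (1/8) * rho * g * H^2
E = (1/8) * 1025.5 * 9.81 * 2.75^2
E = 0.125 * 1025.5 * 9.81 * 7.5625
E = 9509.99 J/m^2

9509.99


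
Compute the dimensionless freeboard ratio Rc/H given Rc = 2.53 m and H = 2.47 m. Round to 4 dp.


Relative freeboard = Rc / H
= 2.53 / 2.47
= 1.0243

1.0243


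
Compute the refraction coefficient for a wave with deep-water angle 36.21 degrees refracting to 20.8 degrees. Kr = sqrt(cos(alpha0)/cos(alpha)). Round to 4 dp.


Kr = sqrt(cos(alpha0) / cos(alpha))
cos(36.21) = 0.806857
cos(20.8) = 0.934826
Kr = sqrt(0.806857 / 0.934826)
Kr = sqrt(0.863110)
Kr = 0.9290

0.9290


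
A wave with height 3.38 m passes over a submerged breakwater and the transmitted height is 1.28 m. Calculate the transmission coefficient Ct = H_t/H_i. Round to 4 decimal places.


Ct = H_t / H_i
Ct = 1.28 / 3.38
Ct = 0.3787

0.3787


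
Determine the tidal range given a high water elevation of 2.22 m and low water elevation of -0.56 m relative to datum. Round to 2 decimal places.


Tidal range = High water - Low water
Tidal range = 2.22 - (-0.56)
Tidal range = 2.78 m

2.78


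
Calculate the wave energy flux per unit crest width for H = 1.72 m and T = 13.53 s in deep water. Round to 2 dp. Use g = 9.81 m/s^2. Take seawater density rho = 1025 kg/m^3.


P = rho * g^2 * H^2 * T / (32 * pi)
P = 1025 * 9.81^2 * 1.72^2 * 13.53 / (32 * pi)
P = 1025 * 96.2361 * 2.9584 * 13.53 / 100.53096
P = 39275.05 W/m

39275.05


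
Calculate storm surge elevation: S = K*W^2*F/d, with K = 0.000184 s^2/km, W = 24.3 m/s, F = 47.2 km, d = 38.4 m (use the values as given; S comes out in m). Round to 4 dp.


S = K * W^2 * F / d
W^2 = 24.3^2 = 590.49
S = 0.000184 * 590.49 * 47.2 / 38.4
Numerator = 0.000184 * 590.49 * 47.2 = 5.128288
S = 5.128288 / 38.4 = 0.1335 m

0.1335


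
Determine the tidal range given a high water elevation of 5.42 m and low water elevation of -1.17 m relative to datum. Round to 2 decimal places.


Tidal range = High water - Low water
Tidal range = 5.42 - (-1.17)
Tidal range = 6.59 m

6.59


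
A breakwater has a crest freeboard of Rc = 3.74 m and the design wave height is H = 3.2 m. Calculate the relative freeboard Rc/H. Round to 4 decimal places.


Relative freeboard = Rc / H
= 3.74 / 3.2
= 1.1688

1.1688


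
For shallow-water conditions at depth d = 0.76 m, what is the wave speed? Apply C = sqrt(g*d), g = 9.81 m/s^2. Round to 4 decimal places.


Using the shallow-water approximation:
C = sqrt(g * d) = sqrt(9.81 * 0.76)
C = sqrt(7.4556)
C = 2.7305 m/s

2.7305


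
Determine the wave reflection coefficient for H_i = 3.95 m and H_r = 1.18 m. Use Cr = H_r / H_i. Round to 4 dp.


Cr = H_r / H_i
Cr = 1.18 / 3.95
Cr = 0.2987

0.2987


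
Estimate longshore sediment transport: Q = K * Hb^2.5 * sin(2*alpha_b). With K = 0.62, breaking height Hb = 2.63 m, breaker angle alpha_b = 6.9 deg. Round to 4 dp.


Q = K * Hb^2.5 * sin(2 * alpha_b)
Hb^2.5 = 2.63^2.5 = 11.217327
sin(2 * 6.9) = sin(13.8) = 0.238533
Q = 0.62 * 11.217327 * 0.238533
Q = 1.6589 m^3/s

1.6589


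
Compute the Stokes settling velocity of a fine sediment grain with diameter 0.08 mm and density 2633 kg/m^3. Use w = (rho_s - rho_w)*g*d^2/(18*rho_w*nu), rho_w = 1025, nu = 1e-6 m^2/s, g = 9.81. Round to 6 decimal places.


w = (rho_s - rho_w) * g * d^2 / (18 * rho_w * nu)
d = 0.08 mm = 0.000080 m
rho_s - rho_w = 2633 - 1025 = 1608
Numerator = 1608 * 9.81 * (0.000080)^2 = 0.000100956672
Denominator = 18 * 1025 * 1e-6 = 0.018450
w = 0.005472 m/s

0.005472


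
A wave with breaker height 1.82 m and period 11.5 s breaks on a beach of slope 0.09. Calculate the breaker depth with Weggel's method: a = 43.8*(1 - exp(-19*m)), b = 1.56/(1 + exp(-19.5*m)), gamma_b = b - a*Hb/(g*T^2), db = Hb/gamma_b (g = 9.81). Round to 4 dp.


a = 43.8 * (1 - exp(-19 * m))
exp(-19 * 0.09) = exp(-1.7100) = 0.180866
a = 43.8 * (1 - 0.180866) = 35.878078
b = 1.56 / (1 + exp(-19.5 * m))
exp(-19.5 * 0.09) = exp(-1.7550) = 0.172907
b = 1.56 / (1 + 0.172907) = 1.330028
Hb / (g * T^2) = 1.82 / (9.81 * 11.5^2) = 1.82 / 1297.3725 = 0.00140284
gamma_b = b - a * Hb/(g*T^2) = 1.330028 - 35.878078 * 0.00140284 = 1.279697
db = Hb / gamma_b = 1.82 / 1.279697
db = 1.4222 m

1.4222


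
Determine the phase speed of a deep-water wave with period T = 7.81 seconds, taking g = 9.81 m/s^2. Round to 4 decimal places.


We use the deep-water celerity formula:
C = g * T / (2 * pi)
C = 9.81 * 7.81 / (2 * 3.14159...)
C = 76.616100 / 6.283185
C = 12.1938 m/s

12.1938


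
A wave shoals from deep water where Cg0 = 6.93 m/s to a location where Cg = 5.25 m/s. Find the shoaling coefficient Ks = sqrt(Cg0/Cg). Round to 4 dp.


Ks = sqrt(Cg0 / Cg)
Ks = sqrt(6.93 / 5.25)
Ks = sqrt(1.3200)
Ks = 1.1489

1.1489


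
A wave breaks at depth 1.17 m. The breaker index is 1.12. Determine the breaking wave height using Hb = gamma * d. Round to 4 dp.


Hb = gamma * d
Hb = 1.12 * 1.17
Hb = 1.3104 m

1.3104


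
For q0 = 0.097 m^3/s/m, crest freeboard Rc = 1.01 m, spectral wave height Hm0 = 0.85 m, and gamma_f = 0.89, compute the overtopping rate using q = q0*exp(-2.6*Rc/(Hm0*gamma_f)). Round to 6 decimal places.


q = q0 * exp(-2.6 * Rc / (Hm0 * gamma_f))
Exponent = -2.6 * 1.01 / (0.85 * 0.89)
= -2.6 * 1.01 / 0.7565
= -3.471249
exp(-3.471249) = 0.031078
q = 0.097 * 0.031078
q = 0.003015 m^3/s/m

0.003015


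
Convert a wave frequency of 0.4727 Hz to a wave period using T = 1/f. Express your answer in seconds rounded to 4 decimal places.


T = 1 / f
T = 1 / 0.4727
T = 2.1155 s

2.1155


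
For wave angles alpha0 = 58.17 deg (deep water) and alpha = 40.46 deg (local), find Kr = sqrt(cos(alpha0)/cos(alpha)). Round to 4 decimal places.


Kr = sqrt(cos(alpha0) / cos(alpha))
cos(58.17) = 0.527401
cos(40.46) = 0.760859
Kr = sqrt(0.527401 / 0.760859)
Kr = sqrt(0.693165)
Kr = 0.8326

0.8326


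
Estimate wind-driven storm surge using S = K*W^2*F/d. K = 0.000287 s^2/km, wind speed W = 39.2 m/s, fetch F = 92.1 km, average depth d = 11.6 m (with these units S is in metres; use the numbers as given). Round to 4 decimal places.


S = K * W^2 * F / d
W^2 = 39.2^2 = 1536.64
S = 0.000287 * 1536.64 * 92.1 / 11.6
Numerator = 0.000287 * 1536.64 * 92.1 = 40.617544
S = 40.617544 / 11.6 = 3.5015 m

3.5015


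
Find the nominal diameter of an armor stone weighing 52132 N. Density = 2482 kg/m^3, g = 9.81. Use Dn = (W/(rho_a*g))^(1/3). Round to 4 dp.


V = W / (rho_a * g)
V = 52132 / (2482 * 9.81)
V = 52132 / 24348.42
V = 2.141083 m^3
Dn = V^(1/3) = 2.141083^(1/3)
Dn = 1.2889 m

1.2889


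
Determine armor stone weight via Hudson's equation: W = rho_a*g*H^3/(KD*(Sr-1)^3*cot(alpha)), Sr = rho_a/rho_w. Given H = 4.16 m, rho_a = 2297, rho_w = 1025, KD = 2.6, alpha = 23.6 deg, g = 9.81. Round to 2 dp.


Sr = rho_a / rho_w = 2297 / 1025 = 2.240976
(Sr - 1) = 1.240976
(Sr - 1)^3 = 1.911128
cot(23.6) = 1 / tan(23.6) = 1 / 0.436889 = 2.288910
Numerator = 2297 * 9.81 * 4.16^3 = 1622220.9078
Denominator = 2.6 * 1.911128 * 2.288910 = 11.373437
W = 1622220.9078 / 11.373437
W = 142632.43 N

142632.43


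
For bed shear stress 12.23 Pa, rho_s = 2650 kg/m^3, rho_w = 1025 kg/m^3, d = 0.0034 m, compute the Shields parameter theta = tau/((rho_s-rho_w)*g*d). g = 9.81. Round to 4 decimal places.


theta = tau / ((rho_s - rho_w) * g * d)
rho_s - rho_w = 2650 - 1025 = 1625
Denominator = 1625 * 9.81 * 0.0034 = 54.200250
theta = 12.23 / 54.200250
theta = 0.2256

0.2256


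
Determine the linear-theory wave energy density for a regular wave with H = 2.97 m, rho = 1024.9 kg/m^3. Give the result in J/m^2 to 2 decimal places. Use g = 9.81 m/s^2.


E = (1/8) * rho * g * H^2
E = (1/8) * 1024.9 * 9.81 * 2.97^2
E = 0.125 * 1024.9 * 9.81 * 8.8209
E = 11085.96 J/m^2

11085.96


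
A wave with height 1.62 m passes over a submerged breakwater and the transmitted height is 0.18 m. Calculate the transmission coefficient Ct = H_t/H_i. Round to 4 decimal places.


Ct = H_t / H_i
Ct = 0.18 / 1.62
Ct = 0.1111

0.1111


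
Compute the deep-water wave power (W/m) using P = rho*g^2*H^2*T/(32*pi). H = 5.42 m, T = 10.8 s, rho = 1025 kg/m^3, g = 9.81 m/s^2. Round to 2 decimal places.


P = rho * g^2 * H^2 * T / (32 * pi)
P = 1025 * 9.81^2 * 5.42^2 * 10.8 / (32 * pi)
P = 1025 * 96.2361 * 29.3764 * 10.8 / 100.53096
P = 311303.75 W/m

311303.75


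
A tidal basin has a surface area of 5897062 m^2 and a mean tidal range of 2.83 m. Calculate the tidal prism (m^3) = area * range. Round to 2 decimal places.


Tidal prism = Area * Tidal range
P = 5897062 * 2.83
P = 16688685.46 m^3

16688685.46


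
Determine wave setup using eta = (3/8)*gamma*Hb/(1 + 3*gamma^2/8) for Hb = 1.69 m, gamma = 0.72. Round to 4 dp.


eta = (3/8) * gamma * Hb / (1 + 3*gamma^2/8)
Numerator = (3/8) * 0.72 * 1.69 = 0.456300
Denominator = 1 + 3*0.72^2/8 = 1 + 0.194400 = 1.194400
eta = 0.456300 / 1.194400
eta = 0.3820 m

0.3820


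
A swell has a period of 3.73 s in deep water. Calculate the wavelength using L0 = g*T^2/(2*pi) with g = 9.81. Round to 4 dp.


L0 = g * T^2 / (2 * pi)
L0 = 9.81 * 3.73^2 / (2 * pi)
L0 = 9.81 * 13.9129 / 6.28319
L0 = 136.4855 / 6.28319
L0 = 21.7223 m

21.7223


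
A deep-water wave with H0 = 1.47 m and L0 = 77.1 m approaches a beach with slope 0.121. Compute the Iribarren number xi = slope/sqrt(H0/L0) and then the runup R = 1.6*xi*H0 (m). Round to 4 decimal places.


xi = slope / sqrt(H0/L0)
H0/L0 = 1.47/77.1 = 0.019066
sqrt(0.019066) = 0.138080
xi = 0.121 / 0.138080 = 0.876302
R = 1.6 * xi * H0 = 1.6 * 0.876302 * 1.47
R = 2.0611 m

2.0611


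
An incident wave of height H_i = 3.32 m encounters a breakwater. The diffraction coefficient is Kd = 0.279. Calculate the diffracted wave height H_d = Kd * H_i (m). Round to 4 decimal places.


H_d = Kd * H_i
H_d = 0.279 * 3.32
H_d = 0.9263 m

0.9263


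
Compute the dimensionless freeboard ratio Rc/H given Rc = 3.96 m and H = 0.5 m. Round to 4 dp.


Relative freeboard = Rc / H
= 3.96 / 0.5
= 7.9200

7.9200


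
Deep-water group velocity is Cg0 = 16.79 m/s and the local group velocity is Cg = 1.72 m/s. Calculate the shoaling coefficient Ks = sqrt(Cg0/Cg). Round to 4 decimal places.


Ks = sqrt(Cg0 / Cg)
Ks = sqrt(16.79 / 1.72)
Ks = sqrt(9.7616)
Ks = 3.1244

3.1244


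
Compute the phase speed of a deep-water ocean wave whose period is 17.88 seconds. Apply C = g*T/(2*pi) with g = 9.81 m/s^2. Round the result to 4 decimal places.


We use the deep-water celerity formula:
C = g * T / (2 * pi)
C = 9.81 * 17.88 / (2 * 3.14159...)
C = 175.402800 / 6.283185
C = 27.9162 m/s

27.9162


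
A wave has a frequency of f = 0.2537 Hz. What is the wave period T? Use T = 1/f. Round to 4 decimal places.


T = 1 / f
T = 1 / 0.2537
T = 3.9417 s

3.9417


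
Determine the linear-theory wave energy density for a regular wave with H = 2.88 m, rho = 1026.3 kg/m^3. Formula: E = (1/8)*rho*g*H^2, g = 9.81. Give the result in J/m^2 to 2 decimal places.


E = (1/8) * rho * g * H^2
E = (1/8) * 1026.3 * 9.81 * 2.88^2
E = 0.125 * 1026.3 * 9.81 * 8.2944
E = 10438.51 J/m^2

10438.51


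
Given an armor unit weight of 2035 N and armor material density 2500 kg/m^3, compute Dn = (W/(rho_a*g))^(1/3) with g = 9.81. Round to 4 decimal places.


V = W / (rho_a * g)
V = 2035 / (2500 * 9.81)
V = 2035 / 24525.00
V = 0.082977 m^3
Dn = V^(1/3) = 0.082977^(1/3)
Dn = 0.4362 m

0.4362


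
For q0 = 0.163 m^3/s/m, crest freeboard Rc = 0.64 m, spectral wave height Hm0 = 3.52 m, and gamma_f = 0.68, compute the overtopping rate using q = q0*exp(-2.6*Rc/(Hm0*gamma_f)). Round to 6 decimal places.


q = q0 * exp(-2.6 * Rc / (Hm0 * gamma_f))
Exponent = -2.6 * 0.64 / (3.52 * 0.68)
= -2.6 * 0.64 / 2.3936
= -0.695187
exp(-0.695187) = 0.498981
q = 0.163 * 0.498981
q = 0.081334 m^3/s/m

0.081334


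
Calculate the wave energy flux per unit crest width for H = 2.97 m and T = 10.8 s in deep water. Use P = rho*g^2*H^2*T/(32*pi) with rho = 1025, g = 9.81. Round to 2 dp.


P = rho * g^2 * H^2 * T / (32 * pi)
P = 1025 * 9.81^2 * 2.97^2 * 10.8 / (32 * pi)
P = 1025 * 96.2361 * 8.8209 * 10.8 / 100.53096
P = 93475.69 W/m

93475.69


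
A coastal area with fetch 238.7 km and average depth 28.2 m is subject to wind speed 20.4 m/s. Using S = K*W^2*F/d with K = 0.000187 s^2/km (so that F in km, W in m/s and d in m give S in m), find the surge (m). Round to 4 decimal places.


S = K * W^2 * F / d
W^2 = 20.4^2 = 416.16
S = 0.000187 * 416.16 * 238.7 / 28.2
Numerator = 0.000187 * 416.16 * 238.7 = 18.576092
S = 18.576092 / 28.2 = 0.6587 m

0.6587


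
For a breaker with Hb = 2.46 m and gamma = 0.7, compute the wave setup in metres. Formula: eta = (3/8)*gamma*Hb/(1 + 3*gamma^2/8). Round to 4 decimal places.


eta = (3/8) * gamma * Hb / (1 + 3*gamma^2/8)
Numerator = (3/8) * 0.7 * 2.46 = 0.645750
Denominator = 1 + 3*0.7^2/8 = 1 + 0.183750 = 1.183750
eta = 0.645750 / 1.183750
eta = 0.5455 m

0.5455


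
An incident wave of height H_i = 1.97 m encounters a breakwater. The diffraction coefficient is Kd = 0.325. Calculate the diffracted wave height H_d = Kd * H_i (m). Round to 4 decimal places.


H_d = Kd * H_i
H_d = 0.325 * 1.97
H_d = 0.6403 m

0.6403


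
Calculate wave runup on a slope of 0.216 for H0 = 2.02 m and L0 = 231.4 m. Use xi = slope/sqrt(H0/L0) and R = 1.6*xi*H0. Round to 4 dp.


xi = slope / sqrt(H0/L0)
H0/L0 = 2.02/231.4 = 0.008729
sqrt(0.008729) = 0.093432
xi = 0.216 / 0.093432 = 2.311850
R = 1.6 * xi * H0 = 1.6 * 2.311850 * 2.02
R = 7.4719 m

7.4719


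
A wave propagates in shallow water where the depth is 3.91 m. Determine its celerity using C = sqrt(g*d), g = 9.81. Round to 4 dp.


Using the shallow-water approximation:
C = sqrt(g * d) = sqrt(9.81 * 3.91)
C = sqrt(38.3571)
C = 6.1933 m/s

6.1933


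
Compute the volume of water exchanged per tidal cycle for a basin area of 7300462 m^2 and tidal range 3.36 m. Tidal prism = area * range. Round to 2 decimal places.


Tidal prism = Area * Tidal range
P = 7300462 * 3.36
P = 24529552.32 m^3

24529552.32


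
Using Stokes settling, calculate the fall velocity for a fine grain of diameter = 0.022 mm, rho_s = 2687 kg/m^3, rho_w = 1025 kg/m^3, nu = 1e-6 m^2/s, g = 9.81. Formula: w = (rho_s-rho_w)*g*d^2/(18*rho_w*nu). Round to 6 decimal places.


w = (rho_s - rho_w) * g * d^2 / (18 * rho_w * nu)
d = 0.022 mm = 0.000022 m
rho_s - rho_w = 2687 - 1025 = 1662
Numerator = 1662 * 9.81 * (0.000022)^2 = 0.000007891242
Denominator = 18 * 1025 * 1e-6 = 0.018450
w = 0.000428 m/s

0.000428


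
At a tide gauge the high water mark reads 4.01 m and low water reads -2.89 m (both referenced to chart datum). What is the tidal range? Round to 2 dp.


Tidal range = High water - Low water
Tidal range = 4.01 - (-2.89)
Tidal range = 6.90 m

6.90


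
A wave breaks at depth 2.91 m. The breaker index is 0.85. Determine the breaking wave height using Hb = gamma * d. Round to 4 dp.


Hb = gamma * d
Hb = 0.85 * 2.91
Hb = 2.4735 m

2.4735


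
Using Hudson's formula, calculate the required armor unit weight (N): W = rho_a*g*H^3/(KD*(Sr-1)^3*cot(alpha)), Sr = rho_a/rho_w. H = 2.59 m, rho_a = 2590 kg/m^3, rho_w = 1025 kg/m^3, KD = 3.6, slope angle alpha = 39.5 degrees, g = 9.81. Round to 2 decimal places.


Sr = rho_a / rho_w = 2590 / 1025 = 2.526829
(Sr - 1) = 1.526829
(Sr - 1)^3 = 3.559356
cot(39.5) = 1 / tan(39.5) = 1 / 0.824336 = 1.213097
Numerator = 2590 * 9.81 * 2.59^3 = 441436.3210
Denominator = 3.6 * 3.559356 * 1.213097 = 15.544239
W = 441436.3210 / 15.544239
W = 28398.71 N

28398.71


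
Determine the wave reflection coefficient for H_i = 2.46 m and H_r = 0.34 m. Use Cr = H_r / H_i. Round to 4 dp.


Cr = H_r / H_i
Cr = 0.34 / 2.46
Cr = 0.1382

0.1382


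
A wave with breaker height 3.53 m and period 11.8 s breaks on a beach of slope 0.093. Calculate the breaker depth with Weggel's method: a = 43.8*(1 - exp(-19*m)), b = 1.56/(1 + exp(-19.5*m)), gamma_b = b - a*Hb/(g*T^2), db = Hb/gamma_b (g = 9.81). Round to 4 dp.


a = 43.8 * (1 - exp(-19 * m))
exp(-19 * 0.093) = exp(-1.7670) = 0.170845
a = 43.8 * (1 - 0.170845) = 36.317000
b = 1.56 / (1 + exp(-19.5 * m))
exp(-19.5 * 0.093) = exp(-1.8135) = 0.163082
b = 1.56 / (1 + 0.163082) = 1.341264
Hb / (g * T^2) = 3.53 / (9.81 * 11.8^2) = 3.53 / 1365.9444 = 0.00258429
gamma_b = b - a * Hb/(g*T^2) = 1.341264 - 36.317000 * 0.00258429 = 1.247410
db = Hb / gamma_b = 3.53 / 1.247410
db = 2.8299 m

2.8299


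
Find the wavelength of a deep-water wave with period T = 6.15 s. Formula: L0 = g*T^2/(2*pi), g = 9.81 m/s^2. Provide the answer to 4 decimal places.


L0 = g * T^2 / (2 * pi)
L0 = 9.81 * 6.15^2 / (2 * pi)
L0 = 9.81 * 37.8225 / 6.28319
L0 = 371.0387 / 6.28319
L0 = 59.0526 m

59.0526


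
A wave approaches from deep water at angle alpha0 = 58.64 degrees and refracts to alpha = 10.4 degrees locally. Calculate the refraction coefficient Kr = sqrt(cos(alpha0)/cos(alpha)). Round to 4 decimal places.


Kr = sqrt(cos(alpha0) / cos(alpha))
cos(58.64) = 0.520414
cos(10.4) = 0.983571
Kr = sqrt(0.520414 / 0.983571)
Kr = sqrt(0.529106)
Kr = 0.7274

0.7274


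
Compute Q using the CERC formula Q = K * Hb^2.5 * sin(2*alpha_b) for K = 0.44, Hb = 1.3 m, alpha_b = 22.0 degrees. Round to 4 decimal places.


Q = K * Hb^2.5 * sin(2 * alpha_b)
Hb^2.5 = 1.3^2.5 = 1.926896
sin(2 * 22.0) = sin(44.0) = 0.694658
Q = 0.44 * 1.926896 * 0.694658
Q = 0.5890 m^3/s

0.5890


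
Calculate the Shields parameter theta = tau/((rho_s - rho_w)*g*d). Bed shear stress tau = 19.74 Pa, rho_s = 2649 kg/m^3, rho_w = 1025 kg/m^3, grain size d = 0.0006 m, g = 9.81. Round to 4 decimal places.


theta = tau / ((rho_s - rho_w) * g * d)
rho_s - rho_w = 2649 - 1025 = 1624
Denominator = 1624 * 9.81 * 0.0006 = 9.558864
theta = 19.74 / 9.558864
theta = 2.0651

2.0651


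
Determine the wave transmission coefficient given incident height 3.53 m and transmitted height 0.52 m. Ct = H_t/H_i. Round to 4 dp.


Ct = H_t / H_i
Ct = 0.52 / 3.53
Ct = 0.1473

0.1473


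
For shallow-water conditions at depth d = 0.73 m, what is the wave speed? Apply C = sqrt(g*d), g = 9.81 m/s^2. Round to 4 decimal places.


Using the shallow-water approximation:
C = sqrt(g * d) = sqrt(9.81 * 0.73)
C = sqrt(7.1613)
C = 2.6761 m/s

2.6761


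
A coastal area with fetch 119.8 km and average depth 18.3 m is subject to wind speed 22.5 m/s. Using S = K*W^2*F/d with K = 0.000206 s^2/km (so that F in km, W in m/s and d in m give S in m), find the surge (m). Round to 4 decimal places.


S = K * W^2 * F / d
W^2 = 22.5^2 = 506.25
S = 0.000206 * 506.25 * 119.8 / 18.3
Numerator = 0.000206 * 506.25 * 119.8 = 12.493642
S = 12.493642 / 18.3 = 0.6827 m

0.6827


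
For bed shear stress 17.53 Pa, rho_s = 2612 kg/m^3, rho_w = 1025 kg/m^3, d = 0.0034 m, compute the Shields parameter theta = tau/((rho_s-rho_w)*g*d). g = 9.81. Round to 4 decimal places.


theta = tau / ((rho_s - rho_w) * g * d)
rho_s - rho_w = 2612 - 1025 = 1587
Denominator = 1587 * 9.81 * 0.0034 = 52.932798
theta = 17.53 / 52.932798
theta = 0.3312

0.3312


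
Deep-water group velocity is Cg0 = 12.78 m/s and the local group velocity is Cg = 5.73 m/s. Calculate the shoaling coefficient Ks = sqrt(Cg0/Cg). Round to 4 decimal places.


Ks = sqrt(Cg0 / Cg)
Ks = sqrt(12.78 / 5.73)
Ks = sqrt(2.2304)
Ks = 1.4934

1.4934


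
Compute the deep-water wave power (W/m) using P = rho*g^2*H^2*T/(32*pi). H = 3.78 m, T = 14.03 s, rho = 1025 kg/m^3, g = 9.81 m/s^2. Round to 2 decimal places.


P = rho * g^2 * H^2 * T / (32 * pi)
P = 1025 * 9.81^2 * 3.78^2 * 14.03 / (32 * pi)
P = 1025 * 96.2361 * 14.2884 * 14.03 / 100.53096
P = 196699.52 W/m

196699.52


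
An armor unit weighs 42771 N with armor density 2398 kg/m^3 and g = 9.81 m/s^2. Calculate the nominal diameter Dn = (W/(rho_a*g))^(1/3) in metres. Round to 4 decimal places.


V = W / (rho_a * g)
V = 42771 / (2398 * 9.81)
V = 42771 / 23524.38
V = 1.818156 m^3
Dn = V^(1/3) = 1.818156^(1/3)
Dn = 1.2205 m

1.2205


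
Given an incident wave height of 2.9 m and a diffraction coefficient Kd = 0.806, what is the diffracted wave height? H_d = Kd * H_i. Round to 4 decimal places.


H_d = Kd * H_i
H_d = 0.806 * 2.9
H_d = 2.3374 m

2.3374


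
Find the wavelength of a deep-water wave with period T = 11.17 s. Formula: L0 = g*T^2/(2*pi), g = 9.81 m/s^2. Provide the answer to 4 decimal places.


L0 = g * T^2 / (2 * pi)
L0 = 9.81 * 11.17^2 / (2 * pi)
L0 = 9.81 * 124.7689 / 6.28319
L0 = 1223.9829 / 6.28319
L0 = 194.8029 m

194.8029


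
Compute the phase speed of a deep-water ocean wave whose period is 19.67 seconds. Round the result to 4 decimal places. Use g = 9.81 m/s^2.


We use the deep-water celerity formula:
C = g * T / (2 * pi)
C = 9.81 * 19.67 / (2 * 3.14159...)
C = 192.962700 / 6.283185
C = 30.7110 m/s

30.7110


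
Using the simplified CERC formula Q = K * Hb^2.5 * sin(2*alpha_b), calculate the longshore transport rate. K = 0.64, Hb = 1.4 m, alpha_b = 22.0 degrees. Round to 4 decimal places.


Q = K * Hb^2.5 * sin(2 * alpha_b)
Hb^2.5 = 1.4^2.5 = 2.319103
sin(2 * 22.0) = sin(44.0) = 0.694658
Q = 0.64 * 2.319103 * 0.694658
Q = 1.0310 m^3/s

1.0310


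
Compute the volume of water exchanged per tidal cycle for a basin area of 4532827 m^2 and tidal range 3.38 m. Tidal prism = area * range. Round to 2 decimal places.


Tidal prism = Area * Tidal range
P = 4532827 * 3.38
P = 15320955.26 m^3

15320955.26


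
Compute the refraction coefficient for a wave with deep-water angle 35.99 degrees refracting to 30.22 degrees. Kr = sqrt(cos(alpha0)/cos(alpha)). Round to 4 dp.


Kr = sqrt(cos(alpha0) / cos(alpha))
cos(35.99) = 0.809120
cos(30.22) = 0.864099
Kr = sqrt(0.809120 / 0.864099)
Kr = sqrt(0.936374)
Kr = 0.9677

0.9677


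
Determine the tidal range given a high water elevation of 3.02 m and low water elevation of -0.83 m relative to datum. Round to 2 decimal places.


Tidal range = High water - Low water
Tidal range = 3.02 - (-0.83)
Tidal range = 3.85 m

3.85


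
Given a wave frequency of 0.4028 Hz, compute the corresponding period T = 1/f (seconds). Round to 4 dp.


T = 1 / f
T = 1 / 0.4028
T = 2.4826 s

2.4826


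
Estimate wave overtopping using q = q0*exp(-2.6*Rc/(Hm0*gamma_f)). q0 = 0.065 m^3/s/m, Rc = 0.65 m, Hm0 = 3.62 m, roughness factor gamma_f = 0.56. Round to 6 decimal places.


q = q0 * exp(-2.6 * Rc / (Hm0 * gamma_f))
Exponent = -2.6 * 0.65 / (3.62 * 0.56)
= -2.6 * 0.65 / 2.0272
= -0.833662
exp(-0.833662) = 0.434455
q = 0.065 * 0.434455
q = 0.028240 m^3/s/m

0.028240


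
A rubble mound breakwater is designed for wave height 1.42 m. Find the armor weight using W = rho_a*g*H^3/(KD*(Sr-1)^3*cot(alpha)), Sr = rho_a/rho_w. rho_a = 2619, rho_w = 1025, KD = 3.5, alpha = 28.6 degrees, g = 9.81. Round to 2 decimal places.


Sr = rho_a / rho_w = 2619 / 1025 = 2.555122
(Sr - 1) = 1.555122
(Sr - 1)^3 = 3.760914
cot(28.6) = 1 / tan(28.6) = 1 / 0.545218 = 1.834130
Numerator = 2619 * 9.81 * 1.42^3 = 73564.7120
Denominator = 3.5 * 3.760914 * 1.834130 = 24.143012
W = 73564.7120 / 24.143012
W = 3047.04 N

3047.04


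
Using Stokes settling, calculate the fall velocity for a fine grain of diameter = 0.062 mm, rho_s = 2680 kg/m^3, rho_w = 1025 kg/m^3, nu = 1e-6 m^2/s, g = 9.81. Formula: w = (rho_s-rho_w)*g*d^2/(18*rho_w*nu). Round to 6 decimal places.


w = (rho_s - rho_w) * g * d^2 / (18 * rho_w * nu)
d = 0.062 mm = 0.000062 m
rho_s - rho_w = 2680 - 1025 = 1655
Numerator = 1655 * 9.81 * (0.000062)^2 = 0.000062409454
Denominator = 18 * 1025 * 1e-6 = 0.018450
w = 0.003383 m/s

0.003383


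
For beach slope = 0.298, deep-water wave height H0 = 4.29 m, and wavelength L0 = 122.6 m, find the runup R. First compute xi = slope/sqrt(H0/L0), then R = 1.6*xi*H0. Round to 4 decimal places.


xi = slope / sqrt(H0/L0)
H0/L0 = 4.29/122.6 = 0.034992
sqrt(0.034992) = 0.187061
xi = 0.298 / 0.187061 = 1.593063
R = 1.6 * xi * H0 = 1.6 * 1.593063 * 4.29
R = 10.9348 m

10.9348


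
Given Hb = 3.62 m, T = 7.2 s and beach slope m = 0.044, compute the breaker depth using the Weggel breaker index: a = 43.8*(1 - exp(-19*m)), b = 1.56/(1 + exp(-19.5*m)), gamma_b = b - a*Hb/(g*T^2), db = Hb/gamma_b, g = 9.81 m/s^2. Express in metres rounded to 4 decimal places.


a = 43.8 * (1 - exp(-19 * m))
exp(-19 * 0.044) = exp(-0.8360) = 0.433441
a = 43.8 * (1 - 0.433441) = 24.815292
b = 1.56 / (1 + exp(-19.5 * m))
exp(-19.5 * 0.044) = exp(-0.8580) = 0.424009
b = 1.56 / (1 + 0.424009) = 1.095498
Hb / (g * T^2) = 3.62 / (9.81 * 7.2^2) = 3.62 / 508.5504 = 0.00711827
gamma_b = b - a * Hb/(g*T^2) = 1.095498 - 24.815292 * 0.00711827 = 0.918857
db = Hb / gamma_b = 3.62 / 0.918857
db = 3.9397 m

3.9397


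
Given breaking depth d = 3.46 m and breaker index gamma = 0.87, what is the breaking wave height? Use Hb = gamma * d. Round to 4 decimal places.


Hb = gamma * d
Hb = 0.87 * 3.46
Hb = 3.0102 m

3.0102


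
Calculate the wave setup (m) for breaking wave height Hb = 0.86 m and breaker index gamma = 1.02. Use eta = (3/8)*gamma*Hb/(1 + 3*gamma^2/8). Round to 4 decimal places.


eta = (3/8) * gamma * Hb / (1 + 3*gamma^2/8)
Numerator = (3/8) * 1.02 * 0.86 = 0.328950
Denominator = 1 + 3*1.02^2/8 = 1 + 0.390150 = 1.390150
eta = 0.328950 / 1.390150
eta = 0.2366 m

0.2366


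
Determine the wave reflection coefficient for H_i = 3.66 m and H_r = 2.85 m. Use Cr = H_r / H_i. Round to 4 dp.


Cr = H_r / H_i
Cr = 2.85 / 3.66
Cr = 0.7787

0.7787


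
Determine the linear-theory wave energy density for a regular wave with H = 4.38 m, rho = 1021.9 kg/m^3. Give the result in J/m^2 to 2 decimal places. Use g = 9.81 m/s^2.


E = (1/8) * rho * g * H^2
E = (1/8) * 1021.9 * 9.81 * 4.38^2
E = 0.125 * 1021.9 * 9.81 * 19.1844
E = 24040.07 J/m^2

24040.07


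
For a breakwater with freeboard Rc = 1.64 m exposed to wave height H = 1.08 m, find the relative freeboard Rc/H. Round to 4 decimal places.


Relative freeboard = Rc / H
= 1.64 / 1.08
= 1.5185

1.5185


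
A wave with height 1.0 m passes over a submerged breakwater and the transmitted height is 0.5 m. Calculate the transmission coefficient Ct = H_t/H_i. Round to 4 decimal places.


Ct = H_t / H_i
Ct = 0.5 / 1.0
Ct = 0.5000

0.5000


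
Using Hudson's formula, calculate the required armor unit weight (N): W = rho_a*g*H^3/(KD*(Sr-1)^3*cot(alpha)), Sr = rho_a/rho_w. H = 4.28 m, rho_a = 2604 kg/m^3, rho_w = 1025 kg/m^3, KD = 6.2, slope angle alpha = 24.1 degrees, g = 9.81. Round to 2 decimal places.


Sr = rho_a / rho_w = 2604 / 1025 = 2.540488
(Sr - 1) = 1.540488
(Sr - 1)^3 = 3.655736
cot(24.1) = 1 / tan(24.1) = 1 / 0.447322 = 2.235528
Numerator = 2604 * 9.81 * 4.28^3 = 2002817.1165
Denominator = 6.2 * 3.655736 * 2.235528 = 50.669497
W = 2002817.1165 / 50.669497
W = 39527.08 N

39527.08


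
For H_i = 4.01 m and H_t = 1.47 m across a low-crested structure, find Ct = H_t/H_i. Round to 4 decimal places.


Ct = H_t / H_i
Ct = 1.47 / 4.01
Ct = 0.3666

0.3666


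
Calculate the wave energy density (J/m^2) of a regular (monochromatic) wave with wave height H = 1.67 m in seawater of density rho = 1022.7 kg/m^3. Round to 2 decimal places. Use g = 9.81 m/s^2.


E = (1/8) * rho * g * H^2
E = (1/8) * 1022.7 * 9.81 * 1.67^2
E = 0.125 * 1022.7 * 9.81 * 2.7889
E = 3497.52 J/m^2

3497.52


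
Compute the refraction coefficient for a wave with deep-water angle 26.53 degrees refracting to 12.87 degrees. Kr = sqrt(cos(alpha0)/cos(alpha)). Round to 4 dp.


Kr = sqrt(cos(alpha0) / cos(alpha))
cos(26.53) = 0.894701
cos(12.87) = 0.974878
Kr = sqrt(0.894701 / 0.974878)
Kr = sqrt(0.917757)
Kr = 0.9580

0.9580


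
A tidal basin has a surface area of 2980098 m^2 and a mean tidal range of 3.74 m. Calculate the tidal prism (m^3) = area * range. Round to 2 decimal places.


Tidal prism = Area * Tidal range
P = 2980098 * 3.74
P = 11145566.52 m^3

11145566.52


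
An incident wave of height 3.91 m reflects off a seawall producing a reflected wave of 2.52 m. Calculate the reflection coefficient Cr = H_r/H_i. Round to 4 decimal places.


Cr = H_r / H_i
Cr = 2.52 / 3.91
Cr = 0.6445

0.6445


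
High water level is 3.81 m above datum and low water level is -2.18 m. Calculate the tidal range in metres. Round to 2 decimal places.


Tidal range = High water - Low water
Tidal range = 3.81 - (-2.18)
Tidal range = 5.99 m

5.99


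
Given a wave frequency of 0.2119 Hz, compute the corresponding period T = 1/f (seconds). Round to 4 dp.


T = 1 / f
T = 1 / 0.2119
T = 4.7192 s

4.7192


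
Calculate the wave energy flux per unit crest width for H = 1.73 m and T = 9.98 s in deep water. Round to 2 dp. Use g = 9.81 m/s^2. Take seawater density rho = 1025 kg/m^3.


P = rho * g^2 * H^2 * T / (32 * pi)
P = 1025 * 9.81^2 * 1.73^2 * 9.98 / (32 * pi)
P = 1025 * 96.2361 * 2.9929 * 9.98 / 100.53096
P = 29307.91 W/m

29307.91


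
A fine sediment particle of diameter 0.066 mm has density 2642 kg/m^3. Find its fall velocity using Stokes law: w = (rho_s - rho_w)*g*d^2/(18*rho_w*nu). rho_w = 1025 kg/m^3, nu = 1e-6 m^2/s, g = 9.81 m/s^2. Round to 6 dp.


w = (rho_s - rho_w) * g * d^2 / (18 * rho_w * nu)
d = 0.066 mm = 0.000066 m
rho_s - rho_w = 2642 - 1025 = 1617
Numerator = 1617 * 9.81 * (0.000066)^2 = 0.000069098226
Denominator = 18 * 1025 * 1e-6 = 0.018450
w = 0.003745 m/s

0.003745


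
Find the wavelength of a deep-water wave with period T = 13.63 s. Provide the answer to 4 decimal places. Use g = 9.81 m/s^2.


L0 = g * T^2 / (2 * pi)
L0 = 9.81 * 13.63^2 / (2 * pi)
L0 = 9.81 * 185.7769 / 6.28319
L0 = 1822.4714 / 6.28319
L0 = 290.0553 m

290.0553


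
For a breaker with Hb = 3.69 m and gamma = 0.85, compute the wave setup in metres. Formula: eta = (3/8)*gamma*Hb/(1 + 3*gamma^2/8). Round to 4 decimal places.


eta = (3/8) * gamma * Hb / (1 + 3*gamma^2/8)
Numerator = (3/8) * 0.85 * 3.69 = 1.176187
Denominator = 1 + 3*0.85^2/8 = 1 + 0.270938 = 1.270938
eta = 1.176187 / 1.270938
eta = 0.9254 m

0.9254


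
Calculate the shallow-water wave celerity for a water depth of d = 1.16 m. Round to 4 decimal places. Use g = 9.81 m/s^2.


Using the shallow-water approximation:
C = sqrt(g * d) = sqrt(9.81 * 1.16)
C = sqrt(11.3796)
C = 3.3734 m/s

3.3734


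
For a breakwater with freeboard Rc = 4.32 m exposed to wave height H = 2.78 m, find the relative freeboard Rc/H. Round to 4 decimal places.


Relative freeboard = Rc / H
= 4.32 / 2.78
= 1.5540

1.5540


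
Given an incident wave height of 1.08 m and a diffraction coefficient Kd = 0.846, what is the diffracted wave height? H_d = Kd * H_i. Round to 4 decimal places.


H_d = Kd * H_i
H_d = 0.846 * 1.08
H_d = 0.9137 m

0.9137


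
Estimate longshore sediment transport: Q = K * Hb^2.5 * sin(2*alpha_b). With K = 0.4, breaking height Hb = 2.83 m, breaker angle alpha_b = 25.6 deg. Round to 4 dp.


Q = K * Hb^2.5 * sin(2 * alpha_b)
Hb^2.5 = 2.83^2.5 = 13.473055
sin(2 * 25.6) = sin(51.2) = 0.779338
Q = 0.4 * 13.473055 * 0.779338
Q = 4.2000 m^3/s

4.2000


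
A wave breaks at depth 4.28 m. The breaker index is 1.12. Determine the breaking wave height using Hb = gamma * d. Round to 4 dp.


Hb = gamma * d
Hb = 1.12 * 4.28
Hb = 4.7936 m

4.7936


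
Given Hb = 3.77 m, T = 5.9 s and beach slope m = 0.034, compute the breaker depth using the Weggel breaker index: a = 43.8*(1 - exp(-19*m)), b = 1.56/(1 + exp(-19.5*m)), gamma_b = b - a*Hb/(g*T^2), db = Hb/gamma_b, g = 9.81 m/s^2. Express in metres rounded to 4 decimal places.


a = 43.8 * (1 - exp(-19 * m))
exp(-19 * 0.034) = exp(-0.6460) = 0.524138
a = 43.8 * (1 - 0.524138) = 20.842749
b = 1.56 / (1 + exp(-19.5 * m))
exp(-19.5 * 0.034) = exp(-0.6630) = 0.515303
b = 1.56 / (1 + 0.515303) = 1.029497
Hb / (g * T^2) = 3.77 / (9.81 * 5.9^2) = 3.77 / 341.4861 = 0.01103998
gamma_b = b - a * Hb/(g*T^2) = 1.029497 - 20.842749 * 0.01103998 = 0.799393
db = Hb / gamma_b = 3.77 / 0.799393
db = 4.7161 m

4.7161


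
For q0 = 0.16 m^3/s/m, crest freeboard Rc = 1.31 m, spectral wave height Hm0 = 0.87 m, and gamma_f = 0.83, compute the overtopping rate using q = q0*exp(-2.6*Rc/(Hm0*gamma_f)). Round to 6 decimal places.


q = q0 * exp(-2.6 * Rc / (Hm0 * gamma_f))
Exponent = -2.6 * 1.31 / (0.87 * 0.83)
= -2.6 * 1.31 / 0.7221
= -4.716798
exp(-4.716798) = 0.008944
q = 0.16 * 0.008944
q = 0.001431 m^3/s/m

0.001431


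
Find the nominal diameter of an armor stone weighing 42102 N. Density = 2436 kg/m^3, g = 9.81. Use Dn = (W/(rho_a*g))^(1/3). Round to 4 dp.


V = W / (rho_a * g)
V = 42102 / (2436 * 9.81)
V = 42102 / 23897.16
V = 1.761799 m^3
Dn = V^(1/3) = 1.761799^(1/3)
Dn = 1.2078 m

1.2078


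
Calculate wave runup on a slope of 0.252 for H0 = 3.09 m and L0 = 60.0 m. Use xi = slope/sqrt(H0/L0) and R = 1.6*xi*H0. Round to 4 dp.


xi = slope / sqrt(H0/L0)
H0/L0 = 3.09/60.0 = 0.051500
sqrt(0.051500) = 0.226936
xi = 0.252 / 0.226936 = 1.110445
R = 1.6 * xi * H0 = 1.6 * 1.110445 * 3.09
R = 5.4900 m

5.4900


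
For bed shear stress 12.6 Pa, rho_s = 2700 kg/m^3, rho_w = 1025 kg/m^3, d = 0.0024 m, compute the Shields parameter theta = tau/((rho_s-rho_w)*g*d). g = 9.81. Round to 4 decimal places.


theta = tau / ((rho_s - rho_w) * g * d)
rho_s - rho_w = 2700 - 1025 = 1675
Denominator = 1675 * 9.81 * 0.0024 = 39.436200
theta = 12.6 / 39.436200
theta = 0.3195

0.3195


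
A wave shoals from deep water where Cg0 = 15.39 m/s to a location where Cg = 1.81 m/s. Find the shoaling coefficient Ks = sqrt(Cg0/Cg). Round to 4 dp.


Ks = sqrt(Cg0 / Cg)
Ks = sqrt(15.39 / 1.81)
Ks = sqrt(8.5028)
Ks = 2.9159

2.9159


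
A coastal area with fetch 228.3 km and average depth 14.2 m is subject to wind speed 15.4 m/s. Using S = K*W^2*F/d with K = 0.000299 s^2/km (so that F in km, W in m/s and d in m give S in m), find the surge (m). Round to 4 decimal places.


S = K * W^2 * F / d
W^2 = 15.4^2 = 237.16
S = 0.000299 * 237.16 * 228.3 / 14.2
Numerator = 0.000299 * 237.16 * 228.3 = 16.188945
S = 16.188945 / 14.2 = 1.1401 m

1.1401


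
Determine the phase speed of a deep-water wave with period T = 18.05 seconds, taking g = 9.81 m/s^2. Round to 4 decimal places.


We use the deep-water celerity formula:
C = g * T / (2 * pi)
C = 9.81 * 18.05 / (2 * 3.14159...)
C = 177.070500 / 6.283185
C = 28.1816 m/s

28.1816


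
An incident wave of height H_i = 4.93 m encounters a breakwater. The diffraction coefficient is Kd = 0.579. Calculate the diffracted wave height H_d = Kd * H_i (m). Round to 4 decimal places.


H_d = Kd * H_i
H_d = 0.579 * 4.93
H_d = 2.8545 m

2.8545


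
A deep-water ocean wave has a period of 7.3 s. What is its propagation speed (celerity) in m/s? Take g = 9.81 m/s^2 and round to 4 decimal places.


We use the deep-water celerity formula:
C = g * T / (2 * pi)
C = 9.81 * 7.3 / (2 * 3.14159...)
C = 71.613000 / 6.283185
C = 11.3976 m/s

11.3976


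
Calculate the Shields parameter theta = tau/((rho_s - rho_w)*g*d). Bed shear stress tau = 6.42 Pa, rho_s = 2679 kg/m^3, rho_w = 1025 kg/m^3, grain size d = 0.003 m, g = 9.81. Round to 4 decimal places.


theta = tau / ((rho_s - rho_w) * g * d)
rho_s - rho_w = 2679 - 1025 = 1654
Denominator = 1654 * 9.81 * 0.003 = 48.677220
theta = 6.42 / 48.677220
theta = 0.1319

0.1319


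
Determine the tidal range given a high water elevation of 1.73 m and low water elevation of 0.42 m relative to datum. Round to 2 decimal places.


Tidal range = High water - Low water
Tidal range = 1.73 - (0.42)
Tidal range = 1.31 m

1.31


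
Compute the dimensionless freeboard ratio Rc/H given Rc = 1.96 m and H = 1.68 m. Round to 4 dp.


Relative freeboard = Rc / H
= 1.96 / 1.68
= 1.1667

1.1667


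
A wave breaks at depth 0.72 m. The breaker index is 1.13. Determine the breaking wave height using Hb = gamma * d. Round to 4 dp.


Hb = gamma * d
Hb = 1.13 * 0.72
Hb = 0.8136 m

0.8136


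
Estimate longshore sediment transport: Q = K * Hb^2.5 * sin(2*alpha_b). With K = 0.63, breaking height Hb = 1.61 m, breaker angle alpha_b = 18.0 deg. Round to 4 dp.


Q = K * Hb^2.5 * sin(2 * alpha_b)
Hb^2.5 = 1.61^2.5 = 3.289006
sin(2 * 18.0) = sin(36.0) = 0.587785
Q = 0.63 * 3.289006 * 0.587785
Q = 1.2179 m^3/s

1.2179


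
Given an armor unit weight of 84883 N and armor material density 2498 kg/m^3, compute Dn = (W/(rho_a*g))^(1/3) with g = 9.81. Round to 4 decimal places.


V = W / (rho_a * g)
V = 84883 / (2498 * 9.81)
V = 84883 / 24505.38
V = 3.463852 m^3
Dn = V^(1/3) = 3.463852^(1/3)
Dn = 1.5130 m

1.5130


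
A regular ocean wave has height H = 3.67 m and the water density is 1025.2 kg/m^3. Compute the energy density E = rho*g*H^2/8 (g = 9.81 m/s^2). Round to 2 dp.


E = (1/8) * rho * g * H^2
E = (1/8) * 1025.2 * 9.81 * 3.67^2
E = 0.125 * 1025.2 * 9.81 * 13.4689
E = 16932.45 J/m^2

16932.45


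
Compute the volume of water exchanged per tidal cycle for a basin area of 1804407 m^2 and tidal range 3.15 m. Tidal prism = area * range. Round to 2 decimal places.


Tidal prism = Area * Tidal range
P = 1804407 * 3.15
P = 5683882.05 m^3

5683882.05


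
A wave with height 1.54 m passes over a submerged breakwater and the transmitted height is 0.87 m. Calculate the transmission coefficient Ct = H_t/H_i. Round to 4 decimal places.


Ct = H_t / H_i
Ct = 0.87 / 1.54
Ct = 0.5649

0.5649


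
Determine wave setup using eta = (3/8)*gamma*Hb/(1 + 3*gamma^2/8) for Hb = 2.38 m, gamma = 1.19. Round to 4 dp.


eta = (3/8) * gamma * Hb / (1 + 3*gamma^2/8)
Numerator = (3/8) * 1.19 * 2.38 = 1.062075
Denominator = 1 + 3*1.19^2/8 = 1 + 0.531038 = 1.531038
eta = 1.062075 / 1.531038
eta = 0.6937 m

0.6937


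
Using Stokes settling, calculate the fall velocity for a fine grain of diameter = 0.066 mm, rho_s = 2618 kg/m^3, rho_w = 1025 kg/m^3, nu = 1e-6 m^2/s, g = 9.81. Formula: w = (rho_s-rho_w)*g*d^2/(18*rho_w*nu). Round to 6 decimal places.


w = (rho_s - rho_w) * g * d^2 / (18 * rho_w * nu)
d = 0.066 mm = 0.000066 m
rho_s - rho_w = 2618 - 1025 = 1593
Numerator = 1593 * 9.81 * (0.000066)^2 = 0.000068072649
Denominator = 18 * 1025 * 1e-6 = 0.018450
w = 0.003690 m/s

0.003690


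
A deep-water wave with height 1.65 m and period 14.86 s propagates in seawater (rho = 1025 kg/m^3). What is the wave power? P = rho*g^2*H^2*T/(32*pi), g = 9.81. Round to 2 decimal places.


P = rho * g^2 * H^2 * T / (32 * pi)
P = 1025 * 9.81^2 * 1.65^2 * 14.86 / (32 * pi)
P = 1025 * 96.2361 * 2.7225 * 14.86 / 100.53096
P = 39696.18 W/m

39696.18


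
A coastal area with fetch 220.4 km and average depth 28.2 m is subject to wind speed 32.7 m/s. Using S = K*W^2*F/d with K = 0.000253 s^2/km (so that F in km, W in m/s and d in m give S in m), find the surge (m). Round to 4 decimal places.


S = K * W^2 * F / d
W^2 = 32.7^2 = 1069.29
S = 0.000253 * 1069.29 * 220.4 / 28.2
Numerator = 0.000253 * 1069.29 * 220.4 = 59.624894
S = 59.624894 / 28.2 = 2.1144 m

2.1144


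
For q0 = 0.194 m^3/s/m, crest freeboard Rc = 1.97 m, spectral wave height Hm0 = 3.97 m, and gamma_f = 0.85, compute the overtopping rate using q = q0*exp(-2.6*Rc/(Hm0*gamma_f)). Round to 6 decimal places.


q = q0 * exp(-2.6 * Rc / (Hm0 * gamma_f))
Exponent = -2.6 * 1.97 / (3.97 * 0.85)
= -2.6 * 1.97 / 3.3745
= -1.517854
exp(-1.517854) = 0.219182
q = 0.194 * 0.219182
q = 0.042521 m^3/s/m

0.042521


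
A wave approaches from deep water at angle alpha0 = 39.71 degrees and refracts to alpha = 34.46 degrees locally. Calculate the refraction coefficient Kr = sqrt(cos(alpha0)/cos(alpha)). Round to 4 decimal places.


Kr = sqrt(cos(alpha0) / cos(alpha))
cos(39.71) = 0.769288
cos(34.46) = 0.824521
Kr = sqrt(0.769288 / 0.824521)
Kr = sqrt(0.933012)
Kr = 0.9659

0.9659


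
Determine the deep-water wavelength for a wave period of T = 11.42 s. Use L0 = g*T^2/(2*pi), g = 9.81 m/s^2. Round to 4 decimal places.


L0 = g * T^2 / (2 * pi)
L0 = 9.81 * 11.42^2 / (2 * pi)
L0 = 9.81 * 130.4164 / 6.28319
L0 = 1279.3849 / 6.28319
L0 = 203.6204 m

203.6204
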